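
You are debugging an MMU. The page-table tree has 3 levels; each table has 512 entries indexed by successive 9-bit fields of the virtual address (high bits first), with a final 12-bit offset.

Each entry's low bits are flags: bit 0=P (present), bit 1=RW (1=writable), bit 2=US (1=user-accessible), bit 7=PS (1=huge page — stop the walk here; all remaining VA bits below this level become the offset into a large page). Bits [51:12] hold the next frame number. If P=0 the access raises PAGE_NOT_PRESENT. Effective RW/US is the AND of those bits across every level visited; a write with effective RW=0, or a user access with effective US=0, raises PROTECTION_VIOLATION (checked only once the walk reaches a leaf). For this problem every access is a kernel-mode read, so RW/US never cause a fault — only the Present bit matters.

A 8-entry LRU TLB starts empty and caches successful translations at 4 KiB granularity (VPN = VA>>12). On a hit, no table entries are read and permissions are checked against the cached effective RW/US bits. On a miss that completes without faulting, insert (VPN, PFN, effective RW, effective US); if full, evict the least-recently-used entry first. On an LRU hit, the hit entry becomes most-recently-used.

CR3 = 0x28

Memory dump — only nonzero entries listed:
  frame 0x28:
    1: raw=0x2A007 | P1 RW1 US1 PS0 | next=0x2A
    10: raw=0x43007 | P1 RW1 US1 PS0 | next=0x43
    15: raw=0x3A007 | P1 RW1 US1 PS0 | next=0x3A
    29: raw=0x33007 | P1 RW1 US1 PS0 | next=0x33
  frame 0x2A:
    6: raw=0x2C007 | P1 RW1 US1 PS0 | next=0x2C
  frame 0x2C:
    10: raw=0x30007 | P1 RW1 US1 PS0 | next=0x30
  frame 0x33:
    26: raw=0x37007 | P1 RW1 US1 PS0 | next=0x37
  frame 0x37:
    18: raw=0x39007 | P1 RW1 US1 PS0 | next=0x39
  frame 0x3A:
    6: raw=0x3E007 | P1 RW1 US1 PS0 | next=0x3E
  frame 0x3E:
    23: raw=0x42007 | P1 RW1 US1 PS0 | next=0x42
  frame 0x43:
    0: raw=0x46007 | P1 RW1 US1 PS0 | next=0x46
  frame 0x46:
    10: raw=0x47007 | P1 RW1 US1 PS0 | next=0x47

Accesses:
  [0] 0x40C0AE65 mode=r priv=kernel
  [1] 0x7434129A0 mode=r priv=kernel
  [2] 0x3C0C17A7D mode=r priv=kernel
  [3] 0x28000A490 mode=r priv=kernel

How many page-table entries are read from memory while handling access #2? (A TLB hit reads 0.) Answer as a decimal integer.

Trace:
#0 VA=0x40C0AE65 (r,kernel):
  lvl0: tbl 0x28, slot 1 ⇒ 0x2A007 (P1/RW1/US1/PS0)
  lvl1: tbl 0x2A, slot 6 ⇒ 0x2C007 (P1/RW1/US1/PS0)
  lvl2: tbl 0x2C, slot 10 ⇒ 0x30007 (P1/RW1/US1/PS0)
  ✓ 0x30E65  — 3 lookups
#1 VA=0x7434129A0 (r,kernel):
  lvl0: tbl 0x28, slot 29 ⇒ 0x33007 (P1/RW1/US1/PS0)
  lvl1: tbl 0x33, slot 26 ⇒ 0x37007 (P1/RW1/US1/PS0)
  lvl2: tbl 0x37, slot 18 ⇒ 0x39007 (P1/RW1/US1/PS0)
  ✓ 0x399A0  — 3 lookups
#2 VA=0x3C0C17A7D (r,kernel):
  lvl0: tbl 0x28, slot 15 ⇒ 0x3A007 (P1/RW1/US1/PS0)
  lvl1: tbl 0x3A, slot 6 ⇒ 0x3E007 (P1/RW1/US1/PS0)
  lvl2: tbl 0x3E, slot 23 ⇒ 0x42007 (P1/RW1/US1/PS0)
  ✓ 0x42A7D  — 3 lookups
#3 VA=0x28000A490 (r,kernel):
  lvl0: tbl 0x28, slot 10 ⇒ 0x43007 (P1/RW1/US1/PS0)
  lvl1: tbl 0x43, slot 0 ⇒ 0x46007 (P1/RW1/US1/PS0)
  lvl2: tbl 0x46, slot 10 ⇒ 0x47007 (P1/RW1/US1/PS0)
  ✓ 0x47490  — 3 lookups

Entries read for #2: 3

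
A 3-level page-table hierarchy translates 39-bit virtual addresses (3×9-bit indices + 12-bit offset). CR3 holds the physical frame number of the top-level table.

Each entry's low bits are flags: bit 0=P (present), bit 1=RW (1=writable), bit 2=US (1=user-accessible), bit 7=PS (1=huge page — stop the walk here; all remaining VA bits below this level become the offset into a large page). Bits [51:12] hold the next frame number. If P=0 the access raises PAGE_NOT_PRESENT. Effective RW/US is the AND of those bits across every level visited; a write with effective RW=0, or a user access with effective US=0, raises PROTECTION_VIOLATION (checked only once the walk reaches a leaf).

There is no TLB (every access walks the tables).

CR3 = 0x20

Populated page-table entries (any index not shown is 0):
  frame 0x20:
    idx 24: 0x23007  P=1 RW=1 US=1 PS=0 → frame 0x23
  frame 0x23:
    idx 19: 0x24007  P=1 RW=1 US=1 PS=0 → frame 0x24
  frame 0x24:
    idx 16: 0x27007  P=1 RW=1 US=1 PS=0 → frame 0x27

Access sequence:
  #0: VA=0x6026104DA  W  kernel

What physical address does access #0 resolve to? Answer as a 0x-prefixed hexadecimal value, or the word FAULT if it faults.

Trace:
#0 VA=0x6026104DA (w,kernel):
  L0 @0x20[24] → 0x23007  P=1,RW=1,US=1,PS=0
  L1 @0x23[19] → 0x24007  P=1,RW=1,US=1,PS=0
  L2 @0x24[16] → 0x27007  P=1,RW=1,US=1,PS=0
  → PA=0x274DA  (3 entries read)

Access #0 PA: 0x274DA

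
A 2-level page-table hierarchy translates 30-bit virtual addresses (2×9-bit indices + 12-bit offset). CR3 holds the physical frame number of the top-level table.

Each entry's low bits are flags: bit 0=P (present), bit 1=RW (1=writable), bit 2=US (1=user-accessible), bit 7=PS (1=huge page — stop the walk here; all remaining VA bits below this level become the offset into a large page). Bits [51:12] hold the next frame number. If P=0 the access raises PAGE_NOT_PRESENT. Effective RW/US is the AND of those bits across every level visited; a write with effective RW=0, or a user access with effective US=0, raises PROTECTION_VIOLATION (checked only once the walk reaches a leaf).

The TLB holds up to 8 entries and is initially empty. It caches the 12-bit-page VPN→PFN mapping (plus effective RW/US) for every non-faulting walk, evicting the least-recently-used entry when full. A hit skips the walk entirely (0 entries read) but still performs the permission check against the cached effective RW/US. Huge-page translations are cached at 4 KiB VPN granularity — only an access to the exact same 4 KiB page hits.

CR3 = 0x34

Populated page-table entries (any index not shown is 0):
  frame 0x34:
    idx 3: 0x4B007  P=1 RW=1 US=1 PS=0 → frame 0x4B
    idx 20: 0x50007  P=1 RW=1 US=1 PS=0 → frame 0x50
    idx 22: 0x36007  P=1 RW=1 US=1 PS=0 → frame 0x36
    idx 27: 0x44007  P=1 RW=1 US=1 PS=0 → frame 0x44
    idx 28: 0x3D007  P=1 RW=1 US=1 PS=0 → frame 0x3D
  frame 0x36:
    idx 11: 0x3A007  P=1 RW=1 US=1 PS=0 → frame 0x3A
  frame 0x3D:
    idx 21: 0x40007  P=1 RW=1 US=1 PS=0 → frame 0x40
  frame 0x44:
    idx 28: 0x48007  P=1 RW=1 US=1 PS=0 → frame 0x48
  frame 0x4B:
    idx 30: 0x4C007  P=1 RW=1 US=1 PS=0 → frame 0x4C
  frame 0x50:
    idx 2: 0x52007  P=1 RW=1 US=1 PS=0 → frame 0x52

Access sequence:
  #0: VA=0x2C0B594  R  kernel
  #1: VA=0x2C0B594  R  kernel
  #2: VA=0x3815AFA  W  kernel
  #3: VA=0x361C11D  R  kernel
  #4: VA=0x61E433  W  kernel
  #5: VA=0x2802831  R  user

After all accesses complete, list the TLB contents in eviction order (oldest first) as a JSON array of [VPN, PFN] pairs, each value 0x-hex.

Walk each access:
#0 VA=0x2C0B594 (r,kernel):
  [0] read 0x34 idx=22: raw=0x36007 flags P=1 W=1 U=1 S=0
  [1] read 0x36 idx=11: raw=0x3A007 flags P=1 W=1 U=1 S=0
  ✓ 0x3A594  — 2 lookups
#1 VA=0x2C0B594 (r,kernel):
  TLB hit vpn=0x2C0B → PA=0x3A594
#2 VA=0x3815AFA (w,kernel):
  [0] read 0x34 idx=28: raw=0x3D007 flags P=1 W=1 U=1 S=0
  [1] read 0x3D idx=21: raw=0x40007 flags P=1 W=1 U=1 S=0
  ✓ 0x40AFA  — 2 lookups
#3 VA=0x361C11D (r,kernel):
  [0] read 0x34 idx=27: raw=0x44007 flags P=1 W=1 U=1 S=0
  [1] read 0x44 idx=28: raw=0x48007 flags P=1 W=1 U=1 S=0
  ✓ 0x4811D  — 2 lookups
#4 VA=0x61E433 (w,kernel):
  [0] read 0x34 idx=3: raw=0x4B007 flags P=1 W=1 U=1 S=0
  [1] read 0x4B idx=30: raw=0x4C007 flags P=1 W=1 U=1 S=0
  ✓ 0x4C433  — 2 lookups
#5 VA=0x2802831 (r,user):
  [0] read 0x34 idx=20: raw=0x50007 flags P=1 W=1 U=1 S=0
  [1] read 0x50 idx=2: raw=0x52007 flags P=1 W=1 U=1 S=0
  ✓ 0x52831  — 2 lookups

TLB: [["0x2C0B", "0x3A"], ["0x3815", "0x40"], ["0x361C", "0x48"], ["0x61E", "0x4C"], ["0x2802", "0x52"]]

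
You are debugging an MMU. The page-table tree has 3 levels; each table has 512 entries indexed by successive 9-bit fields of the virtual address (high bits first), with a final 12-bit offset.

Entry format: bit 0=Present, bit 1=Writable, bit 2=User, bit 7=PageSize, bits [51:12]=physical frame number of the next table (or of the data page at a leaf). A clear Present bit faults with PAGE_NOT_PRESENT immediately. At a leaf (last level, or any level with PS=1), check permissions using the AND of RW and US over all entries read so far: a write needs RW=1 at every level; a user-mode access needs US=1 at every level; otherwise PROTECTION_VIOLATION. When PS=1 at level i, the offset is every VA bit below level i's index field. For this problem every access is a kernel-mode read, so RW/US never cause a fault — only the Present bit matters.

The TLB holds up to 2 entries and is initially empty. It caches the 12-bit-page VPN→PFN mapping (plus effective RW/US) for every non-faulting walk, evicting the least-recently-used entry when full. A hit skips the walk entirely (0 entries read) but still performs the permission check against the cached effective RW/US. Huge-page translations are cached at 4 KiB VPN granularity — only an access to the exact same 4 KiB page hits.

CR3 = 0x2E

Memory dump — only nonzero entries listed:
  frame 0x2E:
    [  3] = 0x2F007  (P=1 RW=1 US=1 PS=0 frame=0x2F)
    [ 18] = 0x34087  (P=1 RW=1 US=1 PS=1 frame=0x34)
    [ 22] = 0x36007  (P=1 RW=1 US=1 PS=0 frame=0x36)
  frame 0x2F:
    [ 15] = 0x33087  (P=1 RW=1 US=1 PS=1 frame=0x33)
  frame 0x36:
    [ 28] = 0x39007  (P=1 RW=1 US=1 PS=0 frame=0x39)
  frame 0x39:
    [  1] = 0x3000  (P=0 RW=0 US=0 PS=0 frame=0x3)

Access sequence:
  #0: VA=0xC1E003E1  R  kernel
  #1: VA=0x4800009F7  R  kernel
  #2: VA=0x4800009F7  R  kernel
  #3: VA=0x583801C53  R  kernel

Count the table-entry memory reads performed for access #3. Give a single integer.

Trace:
#0 VA=0xC1E003E1 (r,kernel):
  L0: frame=0x2E idx=3 entry=0x2F007 [P=1 RW=1 US=1 PS=0]
  L1: frame=0x2F idx=15 entry=0x33087 [P=1 RW=1 US=1 PS=1]
  ✓ 0x333E1 (huge @L1)  — 2 lookups
#1 VA=0x4800009F7 (r,kernel):
  L0: frame=0x2E idx=18 entry=0x34087 [P=1 RW=1 US=1 PS=1]
  ✓ 0x349F7 (huge @L0)  — 1 lookups
#2 VA=0x4800009F7 (r,kernel):
  TLB hit vpn=0x480000 → PA=0x349F7
#3 VA=0x583801C53 (r,kernel):
  L0: frame=0x2E idx=22 entry=0x36007 [P=1 RW=1 US=1 PS=0]
  L1: frame=0x36 idx=28 entry=0x39007 [P=1 RW=1 US=1 PS=0]
  L2: frame=0x39 idx=1 entry=0x3000 [P=0 RW=0 US=0 PS=0]
  ⇒ fault: PAGE_NOT_PRESENT  — 3 lookups

Entries read for #3: 3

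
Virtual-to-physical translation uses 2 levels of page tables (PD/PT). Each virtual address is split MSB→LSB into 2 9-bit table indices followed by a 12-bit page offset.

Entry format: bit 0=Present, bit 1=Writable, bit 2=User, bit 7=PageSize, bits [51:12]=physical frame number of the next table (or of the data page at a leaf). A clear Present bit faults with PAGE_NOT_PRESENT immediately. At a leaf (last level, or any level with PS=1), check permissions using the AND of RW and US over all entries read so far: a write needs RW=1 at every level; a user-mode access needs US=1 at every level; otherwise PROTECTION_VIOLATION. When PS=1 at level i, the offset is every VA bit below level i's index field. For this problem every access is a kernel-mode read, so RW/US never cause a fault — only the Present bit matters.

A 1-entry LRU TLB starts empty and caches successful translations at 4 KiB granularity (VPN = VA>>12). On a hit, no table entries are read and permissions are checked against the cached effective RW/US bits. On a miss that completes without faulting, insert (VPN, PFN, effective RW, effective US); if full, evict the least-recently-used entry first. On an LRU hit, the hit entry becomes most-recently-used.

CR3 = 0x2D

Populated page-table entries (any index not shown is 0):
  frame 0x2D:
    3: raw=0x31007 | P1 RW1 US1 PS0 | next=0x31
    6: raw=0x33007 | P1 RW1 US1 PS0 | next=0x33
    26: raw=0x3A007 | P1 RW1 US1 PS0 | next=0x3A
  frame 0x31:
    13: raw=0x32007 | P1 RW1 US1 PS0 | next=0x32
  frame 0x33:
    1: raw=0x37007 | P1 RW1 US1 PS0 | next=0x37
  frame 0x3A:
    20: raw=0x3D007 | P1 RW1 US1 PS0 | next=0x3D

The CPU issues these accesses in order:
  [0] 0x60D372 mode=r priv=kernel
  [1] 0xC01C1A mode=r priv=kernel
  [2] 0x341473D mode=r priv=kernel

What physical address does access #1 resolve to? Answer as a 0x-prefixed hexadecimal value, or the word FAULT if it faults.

Trace:
#0 VA=0x60D372 (r,kernel):
  lvl0: tbl 0x2D, slot 3 ⇒ 0x31007 (P1/RW1/US1/PS0)
  lvl1: tbl 0x31, slot 13 ⇒ 0x32007 (P1/RW1/US1/PS0)
  ✓ 0x32372  — 2 lookups
#1 VA=0xC01C1A (r,kernel):
  lvl0: tbl 0x2D, slot 6 ⇒ 0x33007 (P1/RW1/US1/PS0)
  lvl1: tbl 0x33, slot 1 ⇒ 0x37007 (P1/RW1/US1/PS0)
  ✓ 0x37C1A  — 2 lookups
#2 VA=0x341473D (r,kernel):
  lvl0: tbl 0x2D, slot 26 ⇒ 0x3A007 (P1/RW1/US1/PS0)
  lvl1: tbl 0x3A, slot 20 ⇒ 0x3D007 (P1/RW1/US1/PS0)
  ✓ 0x3D73D  — 2 lookups

Access #1 PA: 0x37C1A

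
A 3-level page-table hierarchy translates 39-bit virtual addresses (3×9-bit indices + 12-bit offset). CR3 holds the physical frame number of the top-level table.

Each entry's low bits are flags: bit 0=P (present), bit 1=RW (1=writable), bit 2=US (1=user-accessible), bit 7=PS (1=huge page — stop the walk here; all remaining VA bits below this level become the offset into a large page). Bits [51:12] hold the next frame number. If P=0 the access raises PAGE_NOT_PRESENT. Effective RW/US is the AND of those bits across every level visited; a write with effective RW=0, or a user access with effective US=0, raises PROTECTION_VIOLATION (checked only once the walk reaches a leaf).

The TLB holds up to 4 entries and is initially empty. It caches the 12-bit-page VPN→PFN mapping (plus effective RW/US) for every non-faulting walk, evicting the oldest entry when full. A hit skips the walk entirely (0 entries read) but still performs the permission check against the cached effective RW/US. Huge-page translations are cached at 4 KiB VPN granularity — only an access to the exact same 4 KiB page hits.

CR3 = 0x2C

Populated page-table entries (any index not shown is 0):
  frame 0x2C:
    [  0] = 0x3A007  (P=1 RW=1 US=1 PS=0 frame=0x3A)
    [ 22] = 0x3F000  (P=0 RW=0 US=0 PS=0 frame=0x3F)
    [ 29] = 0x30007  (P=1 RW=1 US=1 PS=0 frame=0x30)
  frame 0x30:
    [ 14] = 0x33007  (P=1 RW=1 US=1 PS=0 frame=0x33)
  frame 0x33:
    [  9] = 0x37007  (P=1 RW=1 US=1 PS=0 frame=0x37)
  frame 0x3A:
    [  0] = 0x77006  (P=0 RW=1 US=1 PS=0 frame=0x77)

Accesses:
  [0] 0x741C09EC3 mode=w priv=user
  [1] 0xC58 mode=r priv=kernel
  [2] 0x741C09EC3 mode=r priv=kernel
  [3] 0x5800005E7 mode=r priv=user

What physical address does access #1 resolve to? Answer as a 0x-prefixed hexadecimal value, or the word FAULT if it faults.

Walk each access:
#0 VA=0x741C09EC3 (w,user):
  [0] read 0x2C idx=29: raw=0x30007 flags P=1 W=1 U=1 S=0
  [1] read 0x30 idx=14: raw=0x33007 flags P=1 W=1 U=1 S=0
  [2] read 0x33 idx=9: raw=0x37007 flags P=1 W=1 U=1 S=0
  ✓ 0x37EC3  — 3 lookups
#1 VA=0xC58 (r,kernel):
  [0] read 0x2C idx=0: raw=0x3A007 flags P=1 W=1 U=1 S=0
  [1] read 0x3A idx=0: raw=0x77006 flags P=0 W=1 U=1 S=0
  ⇒ fault: PAGE_NOT_PRESENT  — 2 lookups
#2 VA=0x741C09EC3 (r,kernel):
  TLB hit vpn=0x741C09 → PA=0x37EC3
#3 VA=0x5800005E7 (r,user):
  [0] read 0x2C idx=22: raw=0x3F000 flags P=0 W=0 U=0 S=0
  ⇒ fault: PAGE_NOT_PRESENT  — 1 lookups

Access #1 PA: FAULT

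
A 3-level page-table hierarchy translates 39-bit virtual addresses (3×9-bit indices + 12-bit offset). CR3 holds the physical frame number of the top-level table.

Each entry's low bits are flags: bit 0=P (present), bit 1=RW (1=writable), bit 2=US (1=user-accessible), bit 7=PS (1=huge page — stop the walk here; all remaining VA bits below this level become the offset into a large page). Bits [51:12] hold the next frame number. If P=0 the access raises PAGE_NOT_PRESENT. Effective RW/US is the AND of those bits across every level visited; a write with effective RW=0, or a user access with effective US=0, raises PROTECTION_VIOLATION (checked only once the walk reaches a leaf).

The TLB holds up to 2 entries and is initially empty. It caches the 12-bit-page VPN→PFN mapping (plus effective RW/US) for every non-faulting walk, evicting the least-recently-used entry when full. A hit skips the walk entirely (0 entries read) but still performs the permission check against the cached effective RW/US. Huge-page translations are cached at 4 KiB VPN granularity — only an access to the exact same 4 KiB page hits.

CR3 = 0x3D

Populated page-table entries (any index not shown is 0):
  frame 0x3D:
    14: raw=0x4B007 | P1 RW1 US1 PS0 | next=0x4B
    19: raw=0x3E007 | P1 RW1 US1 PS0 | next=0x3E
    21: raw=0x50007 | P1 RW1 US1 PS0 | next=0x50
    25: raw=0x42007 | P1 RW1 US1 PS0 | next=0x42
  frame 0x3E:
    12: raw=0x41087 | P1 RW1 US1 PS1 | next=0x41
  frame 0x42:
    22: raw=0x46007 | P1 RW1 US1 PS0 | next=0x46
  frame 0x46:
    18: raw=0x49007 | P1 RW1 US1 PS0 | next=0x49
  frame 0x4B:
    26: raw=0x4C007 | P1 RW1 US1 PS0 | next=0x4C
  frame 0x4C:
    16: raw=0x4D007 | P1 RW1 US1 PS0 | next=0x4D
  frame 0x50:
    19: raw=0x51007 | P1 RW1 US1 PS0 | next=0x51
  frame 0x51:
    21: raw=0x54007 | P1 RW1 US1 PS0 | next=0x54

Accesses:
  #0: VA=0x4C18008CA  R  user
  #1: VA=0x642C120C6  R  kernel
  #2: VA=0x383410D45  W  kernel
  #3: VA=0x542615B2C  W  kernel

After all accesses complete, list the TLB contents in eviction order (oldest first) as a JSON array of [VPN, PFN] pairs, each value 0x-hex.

Walk each access:
#0 VA=0x4C18008CA (r,user):
  lvl0: tbl 0x3D, slot 19 ⇒ 0x3E007 (P1/RW1/US1/PS0)
  lvl1: tbl 0x3E, slot 12 ⇒ 0x41087 (P1/RW1/US1/PS1)
  → PA=0x418CA (huge @L1)  (2 entries read)
#1 VA=0x642C120C6 (r,kernel):
  lvl0: tbl 0x3D, slot 25 ⇒ 0x42007 (P1/RW1/US1/PS0)
  lvl1: tbl 0x42, slot 22 ⇒ 0x46007 (P1/RW1/US1/PS0)
  lvl2: tbl 0x46, slot 18 ⇒ 0x49007 (P1/RW1/US1/PS0)
  → PA=0x490C6  (3 entries read)
#2 VA=0x383410D45 (w,kernel):
  lvl0: tbl 0x3D, slot 14 ⇒ 0x4B007 (P1/RW1/US1/PS0)
  lvl1: tbl 0x4B, slot 26 ⇒ 0x4C007 (P1/RW1/US1/PS0)
  lvl2: tbl 0x4C, slot 16 ⇒ 0x4D007 (P1/RW1/US1/PS0)
  → PA=0x4DD45  (3 entries read)
#3 VA=0x542615B2C (w,kernel):
  lvl0: tbl 0x3D, slot 21 ⇒ 0x50007 (P1/RW1/US1/PS0)
  lvl1: tbl 0x50, slot 19 ⇒ 0x51007 (P1/RW1/US1/PS0)
  lvl2: tbl 0x51, slot 21 ⇒ 0x54007 (P1/RW1/US1/PS0)
  → PA=0x54B2C  (3 entries read)

TLB: [["0x383410", "0x4D"], ["0x542615", "0x54"]]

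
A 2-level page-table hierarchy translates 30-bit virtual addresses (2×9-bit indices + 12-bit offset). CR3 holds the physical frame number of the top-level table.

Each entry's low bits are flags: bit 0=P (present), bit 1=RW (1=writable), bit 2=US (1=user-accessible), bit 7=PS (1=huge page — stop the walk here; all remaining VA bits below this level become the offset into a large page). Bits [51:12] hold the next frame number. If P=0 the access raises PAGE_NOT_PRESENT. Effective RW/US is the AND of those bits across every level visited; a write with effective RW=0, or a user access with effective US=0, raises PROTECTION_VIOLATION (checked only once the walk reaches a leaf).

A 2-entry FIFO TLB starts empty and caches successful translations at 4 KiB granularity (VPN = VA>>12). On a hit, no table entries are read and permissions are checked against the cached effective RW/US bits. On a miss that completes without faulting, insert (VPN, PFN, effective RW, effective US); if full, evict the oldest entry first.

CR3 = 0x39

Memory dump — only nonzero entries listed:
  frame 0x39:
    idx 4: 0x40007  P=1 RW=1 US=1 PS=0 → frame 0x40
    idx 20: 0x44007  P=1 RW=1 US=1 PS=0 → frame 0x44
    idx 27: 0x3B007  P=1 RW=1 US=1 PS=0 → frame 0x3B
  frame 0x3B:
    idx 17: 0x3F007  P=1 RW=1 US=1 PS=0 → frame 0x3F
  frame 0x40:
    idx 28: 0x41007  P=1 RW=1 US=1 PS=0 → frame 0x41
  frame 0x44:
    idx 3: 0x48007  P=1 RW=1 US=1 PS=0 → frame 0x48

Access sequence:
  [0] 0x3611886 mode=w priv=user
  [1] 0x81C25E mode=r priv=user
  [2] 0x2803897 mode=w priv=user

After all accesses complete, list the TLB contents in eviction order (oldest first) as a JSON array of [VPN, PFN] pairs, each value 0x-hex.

Walk each access:
#0 VA=0x3611886 (w,user):
  lvl0: tbl 0x39, slot 27 ⇒ 0x3B007 (P1/RW1/US1/PS0)
  lvl1: tbl 0x3B, slot 17 ⇒ 0x3F007 (P1/RW1/US1/PS0)
  ⇒ phys 0x3F886  [2 reads]
#1 VA=0x81C25E (r,user):
  lvl0: tbl 0x39, slot 4 ⇒ 0x40007 (P1/RW1/US1/PS0)
  lvl1: tbl 0x40, slot 28 ⇒ 0x41007 (P1/RW1/US1/PS0)
  ⇒ phys 0x4125E  [2 reads]
#2 VA=0x2803897 (w,user):
  lvl0: tbl 0x39, slot 20 ⇒ 0x44007 (P1/RW1/US1/PS0)
  lvl1: tbl 0x44, slot 3 ⇒ 0x48007 (P1/RW1/US1/PS0)
  ⇒ phys 0x48897  [2 reads]

TLB: [["0x81C", "0x41"], ["0x2803", "0x48"]]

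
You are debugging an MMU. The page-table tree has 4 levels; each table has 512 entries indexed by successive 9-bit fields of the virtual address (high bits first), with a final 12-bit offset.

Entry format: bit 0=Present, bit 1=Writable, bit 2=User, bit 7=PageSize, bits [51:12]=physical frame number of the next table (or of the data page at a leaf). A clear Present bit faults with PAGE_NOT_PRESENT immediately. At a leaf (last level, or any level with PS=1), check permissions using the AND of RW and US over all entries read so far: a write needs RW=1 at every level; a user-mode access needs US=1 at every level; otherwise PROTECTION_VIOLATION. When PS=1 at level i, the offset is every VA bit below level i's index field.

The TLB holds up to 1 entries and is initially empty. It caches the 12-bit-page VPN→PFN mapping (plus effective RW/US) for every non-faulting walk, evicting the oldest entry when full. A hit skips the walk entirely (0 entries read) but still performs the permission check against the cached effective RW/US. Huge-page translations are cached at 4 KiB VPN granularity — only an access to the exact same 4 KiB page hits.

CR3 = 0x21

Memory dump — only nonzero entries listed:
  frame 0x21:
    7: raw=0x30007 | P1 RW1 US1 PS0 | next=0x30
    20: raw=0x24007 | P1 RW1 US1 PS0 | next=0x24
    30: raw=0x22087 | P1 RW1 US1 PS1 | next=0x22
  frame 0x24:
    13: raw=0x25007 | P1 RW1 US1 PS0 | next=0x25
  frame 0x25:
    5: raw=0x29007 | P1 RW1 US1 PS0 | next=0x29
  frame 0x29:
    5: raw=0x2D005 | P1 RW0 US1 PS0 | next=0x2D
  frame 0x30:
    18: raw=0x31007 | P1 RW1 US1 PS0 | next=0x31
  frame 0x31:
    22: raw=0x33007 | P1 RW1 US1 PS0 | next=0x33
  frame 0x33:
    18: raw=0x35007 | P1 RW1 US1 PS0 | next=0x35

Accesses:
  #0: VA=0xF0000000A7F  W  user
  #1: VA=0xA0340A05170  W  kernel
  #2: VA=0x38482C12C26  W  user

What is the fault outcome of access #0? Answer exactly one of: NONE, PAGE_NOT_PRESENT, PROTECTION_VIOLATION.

Per-access translation:
#0 VA=0xF0000000A7F (w,user):
  L0 @0x21[30] → 0x22087  P=1,RW=1,US=1,PS=1
  ⇒ phys 0x22A7F (huge @L0)  [1 reads]
#1 VA=0xA0340A05170 (w,kernel):
  L0 @0x21[20] → 0x24007  P=1,RW=1,US=1,PS=0
  L1 @0x24[13] → 0x25007  P=1,RW=1,US=1,PS=0
  L2 @0x25[5] → 0x29007  P=1,RW=1,US=1,PS=0
  L3 @0x29[5] → 0x2D005  P=1,RW=0,US=1,PS=0
  ✗ PROTECTION_VIOLATION  [4 reads]
#2 VA=0x38482C12C26 (w,user):
  L0 @0x21[7] → 0x30007  P=1,RW=1,US=1,PS=0
  L1 @0x30[18] → 0x31007  P=1,RW=1,US=1,PS=0
  L2 @0x31[22] → 0x33007  P=1,RW=1,US=1,PS=0
  L3 @0x33[18] → 0x35007  P=1,RW=1,US=1,PS=0
  ⇒ phys 0x35C26  [4 reads]

Access #0 fault: NONE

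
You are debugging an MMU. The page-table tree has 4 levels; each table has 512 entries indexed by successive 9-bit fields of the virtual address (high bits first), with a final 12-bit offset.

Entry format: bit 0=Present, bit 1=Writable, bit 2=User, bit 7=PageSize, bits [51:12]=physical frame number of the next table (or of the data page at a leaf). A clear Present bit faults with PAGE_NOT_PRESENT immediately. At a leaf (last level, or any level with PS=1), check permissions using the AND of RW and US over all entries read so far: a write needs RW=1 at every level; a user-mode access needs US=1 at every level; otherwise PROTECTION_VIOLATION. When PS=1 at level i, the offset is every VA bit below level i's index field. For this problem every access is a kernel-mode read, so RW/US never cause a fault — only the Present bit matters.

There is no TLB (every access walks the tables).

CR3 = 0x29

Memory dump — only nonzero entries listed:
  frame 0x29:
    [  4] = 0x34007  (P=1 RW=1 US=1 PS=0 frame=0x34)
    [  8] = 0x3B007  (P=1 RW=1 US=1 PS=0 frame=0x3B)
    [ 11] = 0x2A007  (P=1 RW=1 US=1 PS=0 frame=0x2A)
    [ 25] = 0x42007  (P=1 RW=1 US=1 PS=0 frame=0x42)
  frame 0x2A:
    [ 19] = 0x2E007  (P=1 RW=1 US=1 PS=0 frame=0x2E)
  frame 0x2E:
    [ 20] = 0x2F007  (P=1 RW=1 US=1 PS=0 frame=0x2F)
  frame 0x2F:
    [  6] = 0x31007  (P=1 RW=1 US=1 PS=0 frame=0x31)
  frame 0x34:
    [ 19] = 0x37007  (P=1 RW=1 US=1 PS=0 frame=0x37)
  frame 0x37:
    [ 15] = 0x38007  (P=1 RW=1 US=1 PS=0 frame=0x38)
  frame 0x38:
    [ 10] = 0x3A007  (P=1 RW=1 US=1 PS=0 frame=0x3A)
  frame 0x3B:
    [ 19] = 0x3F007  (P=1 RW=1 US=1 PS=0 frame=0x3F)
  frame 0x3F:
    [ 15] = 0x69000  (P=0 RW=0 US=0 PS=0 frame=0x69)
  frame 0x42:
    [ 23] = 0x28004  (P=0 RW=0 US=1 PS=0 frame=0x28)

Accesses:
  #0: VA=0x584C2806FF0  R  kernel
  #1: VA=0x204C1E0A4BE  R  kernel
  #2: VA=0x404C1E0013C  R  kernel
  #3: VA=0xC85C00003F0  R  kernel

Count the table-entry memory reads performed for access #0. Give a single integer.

Per-access translation:
#0 VA=0x584C2806FF0 (r,kernel):
  [0] read 0x29 idx=11: raw=0x2A007 flags P=1 W=1 U=1 S=0
  [1] read 0x2A idx=19: raw=0x2E007 flags P=1 W=1 U=1 S=0
  [2] read 0x2E idx=20: raw=0x2F007 flags P=1 W=1 U=1 S=0
  [3] read 0x2F idx=6: raw=0x31007 flags P=1 W=1 U=1 S=0
  ✓ 0x31FF0  — 4 lookups
#1 VA=0x204C1E0A4BE (r,kernel):
  [0] read 0x29 idx=4: raw=0x34007 flags P=1 W=1 U=1 S=0
  [1] read 0x34 idx=19: raw=0x37007 flags P=1 W=1 U=1 S=0
  [2] read 0x37 idx=15: raw=0x38007 flags P=1 W=1 U=1 S=0
  [3] read 0x38 idx=10: raw=0x3A007 flags P=1 W=1 U=1 S=0
  ✓ 0x3A4BE  — 4 lookups
#2 VA=0x404C1E0013C (r,kernel):
  [0] read 0x29 idx=8: raw=0x3B007 flags P=1 W=1 U=1 S=0
  [1] read 0x3B idx=19: raw=0x3F007 flags P=1 W=1 U=1 S=0
  [2] read 0x3F idx=15: raw=0x69000 flags P=0 W=0 U=0 S=0
  → PAGE_NOT_PRESENT  (3 entries read)
#3 VA=0xC85C00003F0 (r,kernel):
  [0] read 0x29 idx=25: raw=0x42007 flags P=1 W=1 U=1 S=0
  [1] read 0x42 idx=23: raw=0x28004 flags P=0 W=0 U=1 S=0
  → PAGE_NOT_PRESENT  (2 entries read)

Entries read for #0: 4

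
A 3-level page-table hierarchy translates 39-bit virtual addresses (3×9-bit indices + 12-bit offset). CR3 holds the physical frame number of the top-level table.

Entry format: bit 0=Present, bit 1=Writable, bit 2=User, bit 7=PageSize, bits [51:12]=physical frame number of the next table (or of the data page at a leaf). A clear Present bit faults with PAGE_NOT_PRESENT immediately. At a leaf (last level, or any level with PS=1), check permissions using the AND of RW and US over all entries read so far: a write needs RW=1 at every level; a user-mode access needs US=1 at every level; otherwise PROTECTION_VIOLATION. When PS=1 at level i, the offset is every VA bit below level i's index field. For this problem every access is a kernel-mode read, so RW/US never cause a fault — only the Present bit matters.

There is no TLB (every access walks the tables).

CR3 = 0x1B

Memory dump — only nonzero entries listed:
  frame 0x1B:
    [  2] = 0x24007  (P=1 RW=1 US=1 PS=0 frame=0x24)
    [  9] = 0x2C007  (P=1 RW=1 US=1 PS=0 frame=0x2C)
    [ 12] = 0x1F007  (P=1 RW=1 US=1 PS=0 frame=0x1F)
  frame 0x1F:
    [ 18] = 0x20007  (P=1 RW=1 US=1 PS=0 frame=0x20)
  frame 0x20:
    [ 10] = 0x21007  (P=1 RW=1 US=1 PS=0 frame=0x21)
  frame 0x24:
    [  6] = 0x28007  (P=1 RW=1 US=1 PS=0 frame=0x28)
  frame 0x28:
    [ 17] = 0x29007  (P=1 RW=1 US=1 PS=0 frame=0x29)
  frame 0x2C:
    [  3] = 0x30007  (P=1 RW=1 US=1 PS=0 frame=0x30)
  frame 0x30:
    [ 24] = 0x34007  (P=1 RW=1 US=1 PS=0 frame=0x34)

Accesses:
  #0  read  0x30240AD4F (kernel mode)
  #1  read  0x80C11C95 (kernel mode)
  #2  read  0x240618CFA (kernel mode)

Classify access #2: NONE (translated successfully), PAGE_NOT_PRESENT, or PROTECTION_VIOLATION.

Per-access translation:
#0 VA=0x30240AD4F (r,kernel):
  lvl0: tbl 0x1B, slot 12 ⇒ 0x1F007 (P1/RW1/US1/PS0)
  lvl1: tbl 0x1F, slot 18 ⇒ 0x20007 (P1/RW1/US1/PS0)
  lvl2: tbl 0x20, slot 10 ⇒ 0x21007 (P1/RW1/US1/PS0)
  → PA=0x21D4F  (3 entries read)
#1 VA=0x80C11C95 (r,kernel):
  lvl0: tbl 0x1B, slot 2 ⇒ 0x24007 (P1/RW1/US1/PS0)
  lvl1: tbl 0x24, slot 6 ⇒ 0x28007 (P1/RW1/US1/PS0)
  lvl2: tbl 0x28, slot 17 ⇒ 0x29007 (P1/RW1/US1/PS0)
  → PA=0x29C95  (3 entries read)
#2 VA=0x240618CFA (r,kernel):
  lvl0: tbl 0x1B, slot 9 ⇒ 0x2C007 (P1/RW1/US1/PS0)
  lvl1: tbl 0x2C, slot 3 ⇒ 0x30007 (P1/RW1/US1/PS0)
  lvl2: tbl 0x30, slot 24 ⇒ 0x34007 (P1/RW1/US1/PS0)
  → PA=0x34CFA  (3 entries read)

Access #2 fault: NONE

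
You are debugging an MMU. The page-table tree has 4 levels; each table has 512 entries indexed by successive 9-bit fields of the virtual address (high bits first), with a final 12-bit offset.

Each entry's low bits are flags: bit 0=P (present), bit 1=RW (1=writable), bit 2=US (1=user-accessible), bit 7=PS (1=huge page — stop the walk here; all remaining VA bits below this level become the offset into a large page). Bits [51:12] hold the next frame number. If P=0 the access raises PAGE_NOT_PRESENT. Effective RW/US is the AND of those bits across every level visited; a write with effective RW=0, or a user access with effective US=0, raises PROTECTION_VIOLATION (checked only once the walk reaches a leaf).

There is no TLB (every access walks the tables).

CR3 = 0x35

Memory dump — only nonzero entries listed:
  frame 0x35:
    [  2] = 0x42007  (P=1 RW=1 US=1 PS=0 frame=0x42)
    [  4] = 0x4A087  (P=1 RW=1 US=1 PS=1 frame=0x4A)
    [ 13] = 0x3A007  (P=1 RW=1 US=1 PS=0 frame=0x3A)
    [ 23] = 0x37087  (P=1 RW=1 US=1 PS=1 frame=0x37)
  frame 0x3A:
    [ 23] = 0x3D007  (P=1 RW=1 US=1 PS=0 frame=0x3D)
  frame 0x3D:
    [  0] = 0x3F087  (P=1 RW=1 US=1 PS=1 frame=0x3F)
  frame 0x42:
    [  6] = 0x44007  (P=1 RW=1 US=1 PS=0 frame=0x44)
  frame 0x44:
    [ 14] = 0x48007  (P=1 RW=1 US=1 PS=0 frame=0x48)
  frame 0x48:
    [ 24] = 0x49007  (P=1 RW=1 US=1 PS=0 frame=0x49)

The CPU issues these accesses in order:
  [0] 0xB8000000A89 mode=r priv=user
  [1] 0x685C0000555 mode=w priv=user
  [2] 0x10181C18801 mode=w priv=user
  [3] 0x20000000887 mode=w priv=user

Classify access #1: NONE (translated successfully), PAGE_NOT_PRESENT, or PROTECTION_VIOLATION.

Trace:
#0 VA=0xB8000000A89 (r,user):
  lvl0: tbl 0x35, slot 23 ⇒ 0x37087 (P1/RW1/US1/PS1)
  ✓ 0x37A89 (huge @L0)  — 1 lookups
#1 VA=0x685C0000555 (w,user):
  lvl0: tbl 0x35, slot 13 ⇒ 0x3A007 (P1/RW1/US1/PS0)
  lvl1: tbl 0x3A, slot 23 ⇒ 0x3D007 (P1/RW1/US1/PS0)
  lvl2: tbl 0x3D, slot 0 ⇒ 0x3F087 (P1/RW1/US1/PS1)
  ✓ 0x3F555 (huge @L2)  — 3 lookups
#2 VA=0x10181C18801 (w,user):
  lvl0: tbl 0x35, slot 2 ⇒ 0x42007 (P1/RW1/US1/PS0)
  lvl1: tbl 0x42, slot 6 ⇒ 0x44007 (P1/RW1/US1/PS0)
  lvl2: tbl 0x44, slot 14 ⇒ 0x48007 (P1/RW1/US1/PS0)
  lvl3: tbl 0x48, slot 24 ⇒ 0x49007 (P1/RW1/US1/PS0)
  ✓ 0x49801  — 4 lookups
#3 VA=0x20000000887 (w,user):
  lvl0: tbl 0x35, slot 4 ⇒ 0x4A087 (P1/RW1/US1/PS1)
  ✓ 0x4A887 (huge @L0)  — 1 lookups

Access #1 fault: NONE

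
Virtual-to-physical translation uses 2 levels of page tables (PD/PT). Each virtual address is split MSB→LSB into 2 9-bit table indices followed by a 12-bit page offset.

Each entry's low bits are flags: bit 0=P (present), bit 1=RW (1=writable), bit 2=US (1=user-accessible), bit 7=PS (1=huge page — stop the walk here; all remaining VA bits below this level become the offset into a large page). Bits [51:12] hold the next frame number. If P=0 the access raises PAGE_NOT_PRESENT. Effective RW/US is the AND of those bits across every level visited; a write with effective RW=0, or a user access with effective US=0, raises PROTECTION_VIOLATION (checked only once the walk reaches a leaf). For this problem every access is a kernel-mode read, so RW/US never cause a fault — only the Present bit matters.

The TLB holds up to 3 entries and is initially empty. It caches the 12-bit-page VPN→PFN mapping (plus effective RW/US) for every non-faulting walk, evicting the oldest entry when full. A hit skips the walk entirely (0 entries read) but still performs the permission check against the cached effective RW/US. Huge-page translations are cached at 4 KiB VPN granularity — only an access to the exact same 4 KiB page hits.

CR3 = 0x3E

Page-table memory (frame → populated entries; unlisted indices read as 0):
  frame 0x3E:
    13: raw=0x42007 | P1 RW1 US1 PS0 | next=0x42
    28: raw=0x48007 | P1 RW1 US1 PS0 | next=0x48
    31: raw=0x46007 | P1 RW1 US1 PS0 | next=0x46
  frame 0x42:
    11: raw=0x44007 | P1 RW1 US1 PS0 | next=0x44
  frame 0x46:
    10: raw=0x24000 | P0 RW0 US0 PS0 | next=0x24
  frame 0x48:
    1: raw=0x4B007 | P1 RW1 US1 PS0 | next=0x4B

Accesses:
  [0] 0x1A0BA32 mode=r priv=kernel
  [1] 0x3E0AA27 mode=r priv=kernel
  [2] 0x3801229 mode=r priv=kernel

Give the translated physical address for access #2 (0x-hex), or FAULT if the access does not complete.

Walk each access:
#0 VA=0x1A0BA32 (r,kernel):
  lvl0: tbl 0x3E, slot 13 ⇒ 0x42007 (P1/RW1/US1/PS0)
  lvl1: tbl 0x42, slot 11 ⇒ 0x44007 (P1/RW1/US1/PS0)
  ⇒ phys 0x44A32  [2 reads]
#1 VA=0x3E0AA27 (r,kernel):
  lvl0: tbl 0x3E, slot 31 ⇒ 0x46007 (P1/RW1/US1/PS0)
  lvl1: tbl 0x46, slot 10 ⇒ 0x24000 (P0/RW0/US0/PS0)
  → PAGE_NOT_PRESENT  (2 entries read)
#2 VA=0x3801229 (r,kernel):
  lvl0: tbl 0x3E, slot 28 ⇒ 0x48007 (P1/RW1/US1/PS0)
  lvl1: tbl 0x48, slot 1 ⇒ 0x4B007 (P1/RW1/US1/PS0)
  ⇒ phys 0x4B229  [2 reads]

Access #2 PA: 0x4B229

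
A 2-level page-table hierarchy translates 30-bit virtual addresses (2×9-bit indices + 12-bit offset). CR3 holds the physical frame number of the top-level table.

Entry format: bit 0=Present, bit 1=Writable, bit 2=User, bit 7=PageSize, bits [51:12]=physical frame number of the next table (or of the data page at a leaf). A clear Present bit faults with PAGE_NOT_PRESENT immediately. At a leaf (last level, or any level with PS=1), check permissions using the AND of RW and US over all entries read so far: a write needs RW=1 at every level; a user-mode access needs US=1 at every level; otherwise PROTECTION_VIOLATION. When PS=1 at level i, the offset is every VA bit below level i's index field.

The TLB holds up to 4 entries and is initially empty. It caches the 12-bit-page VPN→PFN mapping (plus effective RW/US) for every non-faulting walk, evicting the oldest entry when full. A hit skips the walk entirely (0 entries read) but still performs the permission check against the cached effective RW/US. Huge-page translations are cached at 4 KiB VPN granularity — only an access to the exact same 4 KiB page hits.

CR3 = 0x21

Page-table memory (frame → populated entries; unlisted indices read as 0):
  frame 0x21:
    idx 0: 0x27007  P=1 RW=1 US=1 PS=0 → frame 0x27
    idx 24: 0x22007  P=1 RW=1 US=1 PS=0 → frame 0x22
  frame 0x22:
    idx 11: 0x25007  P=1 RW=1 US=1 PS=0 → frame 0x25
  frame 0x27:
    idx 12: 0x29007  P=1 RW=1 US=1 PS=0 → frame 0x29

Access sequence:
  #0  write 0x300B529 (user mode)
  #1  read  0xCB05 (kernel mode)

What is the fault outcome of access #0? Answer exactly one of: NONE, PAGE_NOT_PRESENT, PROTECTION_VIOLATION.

Walk each access:
#0 VA=0x300B529 (w,user):
  lvl0: tbl 0x21, slot 24 ⇒ 0x22007 (P1/RW1/US1/PS0)
  lvl1: tbl 0x22, slot 11 ⇒ 0x25007 (P1/RW1/US1/PS0)
  → PA=0x25529  (2 entries read)
#1 VA=0xCB05 (r,kernel):
  lvl0: tbl 0x21, slot 0 ⇒ 0x27007 (P1/RW1/US1/PS0)
  lvl1: tbl 0x27, slot 12 ⇒ 0x29007 (P1/RW1/US1/PS0)
  → PA=0x29B05  (2 entries read)

Access #0 fault: NONE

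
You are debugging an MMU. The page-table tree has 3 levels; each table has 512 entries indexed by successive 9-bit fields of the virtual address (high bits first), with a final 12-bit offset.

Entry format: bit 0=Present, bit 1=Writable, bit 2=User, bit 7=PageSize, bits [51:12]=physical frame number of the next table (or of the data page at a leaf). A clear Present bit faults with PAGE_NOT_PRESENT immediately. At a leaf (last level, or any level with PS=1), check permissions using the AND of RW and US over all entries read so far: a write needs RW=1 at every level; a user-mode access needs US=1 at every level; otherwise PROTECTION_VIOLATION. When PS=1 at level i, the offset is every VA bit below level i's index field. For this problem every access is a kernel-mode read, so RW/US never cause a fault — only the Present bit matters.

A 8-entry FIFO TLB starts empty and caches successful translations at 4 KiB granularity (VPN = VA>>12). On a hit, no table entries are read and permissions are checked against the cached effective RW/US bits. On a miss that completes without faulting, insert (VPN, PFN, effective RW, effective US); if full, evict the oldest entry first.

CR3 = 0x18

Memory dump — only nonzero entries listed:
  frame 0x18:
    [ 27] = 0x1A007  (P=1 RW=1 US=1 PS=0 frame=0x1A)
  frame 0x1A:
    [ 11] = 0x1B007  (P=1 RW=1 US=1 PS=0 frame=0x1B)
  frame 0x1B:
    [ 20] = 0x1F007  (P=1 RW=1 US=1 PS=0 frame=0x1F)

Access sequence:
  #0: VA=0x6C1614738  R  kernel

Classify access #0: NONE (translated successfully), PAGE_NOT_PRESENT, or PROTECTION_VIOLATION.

Walk each access:
#0 VA=0x6C1614738 (r,kernel):
  [0] read 0x18 idx=27: raw=0x1A007 flags P=1 W=1 U=1 S=0
  [1] read 0x1A idx=11: raw=0x1B007 flags P=1 W=1 U=1 S=0
  [2] read 0x1B idx=20: raw=0x1F007 flags P=1 W=1 U=1 S=0
  ✓ 0x1F738  — 3 lookups

Access #0 fault: NONE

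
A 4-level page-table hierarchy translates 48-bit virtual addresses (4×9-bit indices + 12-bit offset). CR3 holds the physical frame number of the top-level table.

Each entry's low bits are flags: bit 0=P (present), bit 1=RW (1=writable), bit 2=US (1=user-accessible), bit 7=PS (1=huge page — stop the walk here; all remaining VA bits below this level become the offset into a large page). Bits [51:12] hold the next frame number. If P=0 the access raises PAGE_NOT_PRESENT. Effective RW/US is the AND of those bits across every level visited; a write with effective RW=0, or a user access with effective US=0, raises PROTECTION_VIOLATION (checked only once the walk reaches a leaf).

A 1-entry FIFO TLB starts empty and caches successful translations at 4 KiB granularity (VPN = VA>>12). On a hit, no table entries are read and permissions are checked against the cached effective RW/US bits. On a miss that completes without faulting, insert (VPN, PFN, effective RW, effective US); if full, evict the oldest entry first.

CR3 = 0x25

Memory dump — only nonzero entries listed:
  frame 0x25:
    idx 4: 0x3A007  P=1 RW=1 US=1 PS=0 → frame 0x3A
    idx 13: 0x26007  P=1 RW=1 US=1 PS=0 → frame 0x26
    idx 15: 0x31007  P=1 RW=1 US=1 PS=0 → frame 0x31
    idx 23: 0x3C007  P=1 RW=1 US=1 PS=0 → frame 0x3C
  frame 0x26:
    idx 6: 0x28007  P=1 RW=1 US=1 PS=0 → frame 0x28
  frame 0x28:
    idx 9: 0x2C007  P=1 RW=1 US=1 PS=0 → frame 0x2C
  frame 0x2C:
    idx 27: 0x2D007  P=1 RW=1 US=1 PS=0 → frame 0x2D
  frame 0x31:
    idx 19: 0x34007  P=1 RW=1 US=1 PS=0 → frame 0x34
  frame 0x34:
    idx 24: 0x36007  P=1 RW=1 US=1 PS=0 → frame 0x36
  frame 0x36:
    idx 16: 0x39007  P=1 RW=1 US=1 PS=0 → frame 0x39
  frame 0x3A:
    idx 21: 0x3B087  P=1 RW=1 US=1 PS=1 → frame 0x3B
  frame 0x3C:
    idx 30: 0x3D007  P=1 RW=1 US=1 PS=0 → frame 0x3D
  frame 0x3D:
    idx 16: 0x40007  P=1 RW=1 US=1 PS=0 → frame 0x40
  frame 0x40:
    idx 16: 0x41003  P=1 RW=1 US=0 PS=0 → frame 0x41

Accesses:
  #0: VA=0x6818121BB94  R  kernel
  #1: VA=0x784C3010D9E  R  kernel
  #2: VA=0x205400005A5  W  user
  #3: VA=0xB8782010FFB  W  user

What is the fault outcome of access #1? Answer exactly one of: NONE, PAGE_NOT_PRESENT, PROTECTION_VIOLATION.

Trace:
#0 VA=0x6818121BB94 (r,kernel):
  [0] read 0x25 idx=13: raw=0x26007 flags P=1 W=1 U=1 S=0
  [1] read 0x26 idx=6: raw=0x28007 flags P=1 W=1 U=1 S=0
  [2] read 0x28 idx=9: raw=0x2C007 flags P=1 W=1 U=1 S=0
  [3] read 0x2C idx=27: raw=0x2D007 flags P=1 W=1 U=1 S=0
  ⇒ phys 0x2DB94  [4 reads]
#1 VA=0x784C3010D9E (r,kernel):
  [0] read 0x25 idx=15: raw=0x31007 flags P=1 W=1 U=1 S=0
  [1] read 0x31 idx=19: raw=0x34007 flags P=1 W=1 U=1 S=0
  [2] read 0x34 idx=24: raw=0x36007 flags P=1 W=1 U=1 S=0
  [3] read 0x36 idx=16: raw=0x39007 flags P=1 W=1 U=1 S=0
  ⇒ phys 0x39D9E  [4 reads]
#2 VA=0x205400005A5 (w,user):
  [0] read 0x25 idx=4: raw=0x3A007 flags P=1 W=1 U=1 S=0
  [1] read 0x3A idx=21: raw=0x3B087 flags P=1 W=1 U=1 S=1
  ⇒ phys 0x3B5A5 (huge @L1)  [2 reads]
#3 VA=0xB8782010FFB (w,user):
  [0] read 0x25 idx=23: raw=0x3C007 flags P=1 W=1 U=1 S=0
  [1] read 0x3C idx=30: raw=0x3D007 flags P=1 W=1 U=1 S=0
  [2] read 0x3D idx=16: raw=0x40007 flags P=1 W=1 U=1 S=0
  [3] read 0x40 idx=16: raw=0x41003 flags P=1 W=1 U=0 S=0
  ⇒ fault: PROTECTION_VIOLATION  — 4 lookups

Access #1 fault: NONE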